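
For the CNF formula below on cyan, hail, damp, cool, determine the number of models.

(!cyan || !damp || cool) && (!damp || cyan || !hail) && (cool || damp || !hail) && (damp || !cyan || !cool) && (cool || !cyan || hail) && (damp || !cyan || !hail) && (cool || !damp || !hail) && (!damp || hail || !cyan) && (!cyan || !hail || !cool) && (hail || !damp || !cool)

4

There are 2^4 = 16 truth assignments over (cyan, hail, damp, cool).
Check each against the 10 clauses (columns in the order cyan, hail, damp, cool):
  F F F F  ✓ satisfies all
  F F F T  ✓ satisfies all
  F F T F  ✓ satisfies all
  F F T T  ✗ fails (hail || !damp || !cool)
  F T F F  ✗ fails (cool || damp || !hail)
  F T F T  ✓ satisfies all
  F T T F  ✗ fails (!damp || cyan || !hail)
  F T T T  ✗ fails (!damp || cyan || !hail)
  T F F F  ✗ fails (cool || !cyan || hail)
  T F F T  ✗ fails (damp || !cyan || !cool)
  T F T F  ✗ fails (!cyan || !damp || cool)
  T F T T  ✗ fails (!damp || hail || !cyan)
  T T F F  ✗ fails (cool || damp || !hail)
  T T F T  ✗ fails (damp || !cyan || !cool)
  T T T F  ✗ fails (!cyan || !damp || cool)
  T T T T  ✗ fails (!cyan || !hail || !cool)
4 of the 16 rows are models.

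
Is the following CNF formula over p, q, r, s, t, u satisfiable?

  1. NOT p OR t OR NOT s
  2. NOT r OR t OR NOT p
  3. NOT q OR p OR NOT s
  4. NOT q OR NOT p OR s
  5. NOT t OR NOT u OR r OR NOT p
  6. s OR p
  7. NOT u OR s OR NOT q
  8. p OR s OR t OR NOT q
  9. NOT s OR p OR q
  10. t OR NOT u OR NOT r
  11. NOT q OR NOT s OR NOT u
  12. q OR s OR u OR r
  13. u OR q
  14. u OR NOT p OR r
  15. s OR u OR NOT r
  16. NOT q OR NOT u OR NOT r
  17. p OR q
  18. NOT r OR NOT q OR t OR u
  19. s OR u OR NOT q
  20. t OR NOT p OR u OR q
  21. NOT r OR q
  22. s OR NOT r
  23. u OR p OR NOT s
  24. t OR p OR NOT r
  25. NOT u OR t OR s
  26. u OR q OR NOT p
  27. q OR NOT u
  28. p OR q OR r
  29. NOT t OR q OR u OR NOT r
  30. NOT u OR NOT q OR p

Case s = true:
Case p = true:
From the singleton clause (t), t = true.
Case u = false:
From the singleton clause (q), q = true.
From the singleton clause (r), r = true.
Every clause now holds.
A satisfying assignment: p=true,  q=true,  r=true,  s=true,  t=true,  u=false.

Yes, satisfiable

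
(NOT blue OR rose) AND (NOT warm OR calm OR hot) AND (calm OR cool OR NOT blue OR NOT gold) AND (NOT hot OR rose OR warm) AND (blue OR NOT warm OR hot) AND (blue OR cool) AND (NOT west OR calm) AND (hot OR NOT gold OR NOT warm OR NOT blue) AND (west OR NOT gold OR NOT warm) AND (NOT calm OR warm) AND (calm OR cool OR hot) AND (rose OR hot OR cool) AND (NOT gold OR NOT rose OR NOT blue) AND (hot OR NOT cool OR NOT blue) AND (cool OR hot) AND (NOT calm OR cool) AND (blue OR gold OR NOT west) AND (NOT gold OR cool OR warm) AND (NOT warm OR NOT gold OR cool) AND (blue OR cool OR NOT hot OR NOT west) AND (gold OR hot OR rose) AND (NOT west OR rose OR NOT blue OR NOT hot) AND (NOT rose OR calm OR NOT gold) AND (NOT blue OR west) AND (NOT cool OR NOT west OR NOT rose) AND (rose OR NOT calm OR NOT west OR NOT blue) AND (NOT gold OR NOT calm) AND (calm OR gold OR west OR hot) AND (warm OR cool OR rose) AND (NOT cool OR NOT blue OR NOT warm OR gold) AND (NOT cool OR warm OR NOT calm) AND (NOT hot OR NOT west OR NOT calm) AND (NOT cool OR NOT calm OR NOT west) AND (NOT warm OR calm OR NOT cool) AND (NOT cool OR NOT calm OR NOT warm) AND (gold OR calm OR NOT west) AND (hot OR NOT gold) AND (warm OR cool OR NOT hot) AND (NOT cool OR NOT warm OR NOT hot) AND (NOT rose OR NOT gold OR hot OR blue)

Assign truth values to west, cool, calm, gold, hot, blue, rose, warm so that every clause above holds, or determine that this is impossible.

Branch on blue: set blue = false.
From the singleton clause (cool), cool = true.
Branch on warm: set warm = false.
From the singleton clause (NOT calm), calm = false.
From the singleton clause (NOT west), west = false.
Branch on hot: set hot = true.
From the singleton clause (rose), rose = true.
From the singleton clause (NOT gold), gold = false.
All clauses are satisfied.

west ↦ false, cool ↦ true, calm ↦ false, gold ↦ false, hot ↦ true, blue ↦ false, rose ↦ true, warm ↦ false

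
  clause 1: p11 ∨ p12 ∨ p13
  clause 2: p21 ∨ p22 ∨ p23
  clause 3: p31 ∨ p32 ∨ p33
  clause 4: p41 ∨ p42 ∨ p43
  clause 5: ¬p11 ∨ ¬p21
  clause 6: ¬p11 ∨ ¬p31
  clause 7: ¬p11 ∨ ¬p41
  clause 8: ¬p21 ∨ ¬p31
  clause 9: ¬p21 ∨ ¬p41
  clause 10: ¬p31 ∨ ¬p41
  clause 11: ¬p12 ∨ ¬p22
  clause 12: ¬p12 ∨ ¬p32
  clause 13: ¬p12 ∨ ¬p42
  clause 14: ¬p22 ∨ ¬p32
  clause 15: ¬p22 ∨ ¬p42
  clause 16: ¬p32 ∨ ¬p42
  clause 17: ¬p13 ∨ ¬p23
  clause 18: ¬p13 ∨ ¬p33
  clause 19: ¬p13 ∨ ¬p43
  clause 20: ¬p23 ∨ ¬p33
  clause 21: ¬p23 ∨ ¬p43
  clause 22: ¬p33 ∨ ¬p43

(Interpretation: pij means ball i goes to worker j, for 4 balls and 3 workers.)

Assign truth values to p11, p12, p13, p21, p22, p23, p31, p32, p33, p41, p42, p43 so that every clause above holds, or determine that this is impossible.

Try p11 = False.
Try p12 = True.
(¬p22) alone gives p22 = False.
(¬p32) alone gives p32 = False.
(¬p42) alone gives p42 = False.
Try p21 = True.
(¬p31) alone gives p31 = False.
(p33) alone gives p33 = True.
(¬p41) alone gives p41 = False.
(p43) alone gives p43 = True.
That conflicts with the unit clause (¬p43).
Backtrack on p21: now try p21 = False.
(p23) alone gives p23 = True.
(¬p13) alone gives p13 = False.
(¬p33) alone gives p33 = False.
(p31) alone gives p31 = True.
(¬p41) alone gives p41 = False.
(p43) alone gives p43 = True.
That conflicts with the unit clause (¬p43).
Either choice for p21 ends in contradiction.
Backtrack on p12: now try p12 = False.
(p13) alone gives p13 = True.
(¬p23) alone gives p23 = False.
(¬p33) alone gives p33 = False.
(¬p43) alone gives p43 = False.
Try p21 = True.
(¬p31) alone gives p31 = False.
(p32) alone gives p32 = True.
(¬p41) alone gives p41 = False.
(p42) alone gives p42 = True.
That conflicts with the unit clause (¬p42).
Backtrack on p21: now try p21 = False.
(p22) alone gives p22 = True.
(¬p32) alone gives p32 = False.
(p31) alone gives p31 = True.
(¬p41) alone gives p41 = False.
(p42) alone gives p42 = True.
That conflicts with the unit clause (¬p42).
Either choice for p21 ends in contradiction.
Either choice for p12 ends in contradiction.
Backtrack on p11: now try p11 = True.
(¬p21) alone gives p21 = False.
(¬p31) alone gives p31 = False.
(¬p41) alone gives p41 = False.
Try p22 = True.
(¬p12) alone gives p12 = False.
(¬p32) alone gives p32 = False.
(p33) alone gives p33 = True.
(¬p42) alone gives p42 = False.
(p43) alone gives p43 = True.
That conflicts with the unit clause (¬p43).
Backtrack on p22: now try p22 = False.
(p23) alone gives p23 = True.
(¬p13) alone gives p13 = False.
(¬p33) alone gives p33 = False.
(p32) alone gives p32 = True.
(¬p12) alone gives p12 = False.
(¬p42) alone gives p42 = False.
(p43) alone gives p43 = True.
That conflicts with the unit clause (¬p43).
Either choice for p22 ends in contradiction.
Either choice for p11 ends in contradiction.

UNSATISFIABLE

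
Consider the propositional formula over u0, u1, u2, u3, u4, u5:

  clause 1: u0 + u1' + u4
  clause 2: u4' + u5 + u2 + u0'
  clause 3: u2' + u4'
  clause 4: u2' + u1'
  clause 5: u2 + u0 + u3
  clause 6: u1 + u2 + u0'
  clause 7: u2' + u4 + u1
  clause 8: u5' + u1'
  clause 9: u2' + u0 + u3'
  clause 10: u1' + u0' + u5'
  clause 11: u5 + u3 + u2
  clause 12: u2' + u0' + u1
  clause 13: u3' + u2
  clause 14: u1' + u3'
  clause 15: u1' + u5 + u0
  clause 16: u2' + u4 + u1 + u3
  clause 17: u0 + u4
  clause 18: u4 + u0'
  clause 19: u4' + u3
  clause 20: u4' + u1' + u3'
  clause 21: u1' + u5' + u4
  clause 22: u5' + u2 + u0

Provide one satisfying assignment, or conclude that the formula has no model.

Branch on u2: set u2 = 0.
From the singleton clause (u3'), u3 = 0.
From the singleton clause (u0), u0 = 1.
From the singleton clause (u1), u1 = 1.
From the singleton clause (u5'), u5 = 0.
That conflicts with the unit clause (u5).
Backtrack on u2: now try u2 = 1.
From the singleton clause (u4'), u4 = 0.
From the singleton clause (u1'), u1 = 0.
That conflicts with the unit clause (u1).
Either choice for u2 ends in contradiction.

UNSATISFIABLE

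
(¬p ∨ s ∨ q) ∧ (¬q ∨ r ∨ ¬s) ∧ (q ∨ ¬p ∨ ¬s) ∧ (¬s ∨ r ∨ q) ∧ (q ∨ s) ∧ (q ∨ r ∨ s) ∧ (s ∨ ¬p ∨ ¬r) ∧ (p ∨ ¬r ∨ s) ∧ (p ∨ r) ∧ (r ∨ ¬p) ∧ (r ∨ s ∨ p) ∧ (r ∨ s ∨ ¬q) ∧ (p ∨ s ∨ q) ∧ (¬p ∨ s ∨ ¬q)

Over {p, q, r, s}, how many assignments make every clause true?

3

There are 2^4 = 16 truth assignments over (p, q, r, s).
Check each against the 14 clauses (columns in the order p, q, r, s):
  F F F F  ✗ fails (q ∨ s)
  F F F T  ✗ fails (¬s ∨ r ∨ q)
  F F T F  ✗ fails (q ∨ s)
  F F T T  ✓ satisfies all
  F T F F  ✗ fails (p ∨ r)
  F T F T  ✗ fails (¬q ∨ r ∨ ¬s)
  F T T F  ✗ fails (p ∨ ¬r ∨ s)
  F T T T  ✓ satisfies all
  T F F F  ✗ fails (¬p ∨ s ∨ q)
  T F F T  ✗ fails (q ∨ ¬p ∨ ¬s)
  T F T F  ✗ fails (¬p ∨ s ∨ q)
  T F T T  ✗ fails (q ∨ ¬p ∨ ¬s)
  T T F F  ✗ fails (r ∨ ¬p)
  T T F T  ✗ fails (¬q ∨ r ∨ ¬s)
  T T T F  ✗ fails (s ∨ ¬p ∨ ¬r)
  T T T T  ✓ satisfies all
3 of the 16 rows are models.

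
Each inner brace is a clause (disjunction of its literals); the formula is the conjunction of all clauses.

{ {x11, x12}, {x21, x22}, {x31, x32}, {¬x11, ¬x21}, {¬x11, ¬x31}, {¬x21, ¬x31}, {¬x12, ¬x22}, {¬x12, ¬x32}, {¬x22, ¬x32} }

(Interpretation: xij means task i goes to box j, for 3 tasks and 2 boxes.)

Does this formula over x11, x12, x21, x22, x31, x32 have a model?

Case x11 = True:
From the singleton clause (¬x21), x21 = False.
From the singleton clause (x22), x22 = True.
From the singleton clause (¬x31), x31 = False.
From the singleton clause (x32), x32 = True.
Now (¬x32) is unsatisfied and unit — conflict.
That branch fails; take x11 = False instead.
From the singleton clause (x12), x12 = True.
From the singleton clause (¬x22), x22 = False.
From the singleton clause (x21), x21 = True.
From the singleton clause (¬x31), x31 = False.
From the singleton clause (x32), x32 = True.
Now (¬x32) is unsatisfied and unit — conflict.
Both values of x11 lead to a conflict.
No assignment satisfies every clause.

No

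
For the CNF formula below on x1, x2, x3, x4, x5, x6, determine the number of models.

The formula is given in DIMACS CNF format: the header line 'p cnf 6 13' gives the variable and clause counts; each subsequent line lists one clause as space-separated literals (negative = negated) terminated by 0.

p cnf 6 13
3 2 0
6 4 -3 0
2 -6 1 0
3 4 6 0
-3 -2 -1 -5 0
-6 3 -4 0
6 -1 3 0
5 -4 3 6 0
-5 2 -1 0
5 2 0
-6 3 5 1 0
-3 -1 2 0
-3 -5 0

There are 2^6 = 64 truth assignments over (x1, x2, x3, x4, x5, x6).
Split on x2. With x2 = True, the clauses containing x2 are satisfied and ¬x2 drops from the rest; 10 of the 2^5 = 32 assignments to the other variables satisfy what remains.
With x2 = False, by the same count on the reduced clause set, 0 assignments work.
(One model: x1=F, x2=T, x3=F, x4=F, x5=T, x6=T.)
Total: 10 + 0 = 10.

10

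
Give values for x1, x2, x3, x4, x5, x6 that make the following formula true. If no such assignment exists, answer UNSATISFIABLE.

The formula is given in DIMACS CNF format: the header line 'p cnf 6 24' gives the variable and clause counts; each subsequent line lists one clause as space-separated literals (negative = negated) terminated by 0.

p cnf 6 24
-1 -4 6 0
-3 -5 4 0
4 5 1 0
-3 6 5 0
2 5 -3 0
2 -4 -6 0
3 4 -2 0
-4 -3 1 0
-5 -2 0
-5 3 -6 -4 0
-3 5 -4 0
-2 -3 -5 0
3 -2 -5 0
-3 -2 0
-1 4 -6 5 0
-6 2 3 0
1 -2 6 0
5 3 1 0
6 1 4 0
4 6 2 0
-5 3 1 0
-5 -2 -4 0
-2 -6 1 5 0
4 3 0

Try x5 = False.
Try x4 = True.
From the singleton clause (¬x3), x3 = False.
From the singleton clause (x1), x1 = True.
From the singleton clause (x6), x6 = True.
From the singleton clause (x2), x2 = True.
All clauses are satisfied.

x1: True,  x2: True,  x3: False,  x4: True,  x5: False,  x6: True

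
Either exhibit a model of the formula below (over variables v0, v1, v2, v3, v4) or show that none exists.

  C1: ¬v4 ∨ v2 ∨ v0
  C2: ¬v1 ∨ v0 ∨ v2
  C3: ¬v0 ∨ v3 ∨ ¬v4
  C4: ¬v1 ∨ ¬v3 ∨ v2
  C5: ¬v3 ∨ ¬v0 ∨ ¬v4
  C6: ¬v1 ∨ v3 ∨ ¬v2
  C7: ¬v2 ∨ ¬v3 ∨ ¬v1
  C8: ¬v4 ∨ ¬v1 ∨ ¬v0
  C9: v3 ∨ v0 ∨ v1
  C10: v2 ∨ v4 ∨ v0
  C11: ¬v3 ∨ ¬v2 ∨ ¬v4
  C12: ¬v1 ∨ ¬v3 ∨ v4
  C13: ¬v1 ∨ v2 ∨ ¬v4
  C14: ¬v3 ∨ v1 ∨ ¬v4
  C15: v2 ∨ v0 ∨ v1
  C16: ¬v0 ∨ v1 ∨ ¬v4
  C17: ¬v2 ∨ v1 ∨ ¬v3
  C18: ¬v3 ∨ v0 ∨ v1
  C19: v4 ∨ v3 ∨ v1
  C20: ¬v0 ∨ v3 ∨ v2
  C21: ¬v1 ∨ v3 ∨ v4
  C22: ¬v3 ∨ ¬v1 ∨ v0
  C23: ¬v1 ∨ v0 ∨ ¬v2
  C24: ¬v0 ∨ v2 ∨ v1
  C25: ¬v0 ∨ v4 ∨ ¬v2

Branch on v4: set v4 = False.
Branch on v2: set v2 = True.
The clause (¬v0) is unit, so v0 = False.
The clause (¬v1) is unit, so v1 = False.
The clause (v3) is unit, so v3 = True.
Now (¬v3) is unsatisfied and unit — conflict.
That branch fails; take v2 = False instead.
The clause (v0) is unit, so v0 = True.
The clause (v3) is unit, so v3 = True.
The clause (¬v1) is unit, so v1 = False.
Now (v1) is unsatisfied and unit — conflict.
Either choice for v2 ends in contradiction.
That branch fails; take v4 = True instead.
Branch on v2: set v2 = True.
The clause (¬v3) is unit, so v3 = False.
The clause (¬v0) is unit, so v0 = False.
The clause (¬v1) is unit, so v1 = False.
Now (v1) is unsatisfied and unit — conflict.
That branch fails; take v2 = False instead.
The clause (v0) is unit, so v0 = True.
The clause (v3) is unit, so v3 = True.
Now (¬v3) is unsatisfied and unit — conflict.
Either choice for v2 ends in contradiction.
Either choice for v4 ends in contradiction.

UNSATISFIABLE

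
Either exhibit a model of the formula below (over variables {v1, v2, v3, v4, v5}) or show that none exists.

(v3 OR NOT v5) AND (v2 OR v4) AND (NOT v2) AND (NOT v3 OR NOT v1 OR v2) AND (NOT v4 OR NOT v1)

Unit clause (NOT v2) forces v2 = false.
Unit clause (v4) forces v4 = true.
Unit clause (NOT v1) forces v1 = false.
Branch on v3: set v3 = false.
Unit clause (NOT v5) forces v5 = false.
All clauses are satisfied.

v1 ↦ false; v2 ↦ false; v3 ↦ false; v4 ↦ true; v5 ↦ false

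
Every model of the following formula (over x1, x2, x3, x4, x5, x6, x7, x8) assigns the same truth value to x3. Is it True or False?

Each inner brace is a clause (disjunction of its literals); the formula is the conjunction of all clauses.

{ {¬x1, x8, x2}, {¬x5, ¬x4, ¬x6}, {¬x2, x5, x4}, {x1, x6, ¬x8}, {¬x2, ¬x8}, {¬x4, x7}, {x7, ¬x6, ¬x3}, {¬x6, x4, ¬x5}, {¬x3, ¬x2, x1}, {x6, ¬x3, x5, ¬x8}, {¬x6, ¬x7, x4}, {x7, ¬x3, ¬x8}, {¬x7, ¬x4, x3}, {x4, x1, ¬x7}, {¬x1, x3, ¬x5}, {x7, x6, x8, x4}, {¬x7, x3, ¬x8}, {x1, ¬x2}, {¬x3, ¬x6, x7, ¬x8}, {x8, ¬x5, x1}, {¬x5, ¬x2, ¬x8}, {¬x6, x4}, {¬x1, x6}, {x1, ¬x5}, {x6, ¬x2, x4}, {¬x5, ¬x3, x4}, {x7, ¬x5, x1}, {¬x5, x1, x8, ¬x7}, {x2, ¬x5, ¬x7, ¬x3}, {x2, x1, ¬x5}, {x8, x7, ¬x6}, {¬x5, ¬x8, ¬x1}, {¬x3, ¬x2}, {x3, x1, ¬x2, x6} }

True

Suppose x3 = False.
Try x2 = False.
Try x1 = False.
The clause (¬x5) is unit, so x5 = False.
Try x6 = True.
The clause (x4) is unit, so x4 = True.
The clause (x7) is unit, so x7 = True.
But (¬x7) is also a unit clause — contradiction.
That branch fails; take x6 = False instead.
The clause (¬x8) is unit, so x8 = False.
Try x4 = False.
The clause (¬x7) is unit, so x7 = False.
But (x7) is also a unit clause — contradiction.
That branch fails; take x4 = True instead.
The clause (x7) is unit, so x7 = True.
But (¬x7) is also a unit clause — contradiction.
Either choice for x4 ends in contradiction.
Either choice for x6 ends in contradiction.
That branch fails; take x1 = True instead.
The clause (x8) is unit, so x8 = True.
The clause (¬x5) is unit, so x5 = False.
The clause (¬x7) is unit, so x7 = False.
The clause (¬x4) is unit, so x4 = False.
The clause (¬x6) is unit, so x6 = False.
But (x6) is also a unit clause — contradiction.
Either choice for x1 ends in contradiction.
That branch fails; take x2 = True instead.
The clause (¬x8) is unit, so x8 = False.
The clause (x1) is unit, so x1 = True.
The clause (¬x5) is unit, so x5 = False.
The clause (x4) is unit, so x4 = True.
The clause (x7) is unit, so x7 = True.
But (¬x7) is also a unit clause — contradiction.
Either choice for x2 ends in contradiction.
So every satisfying assignment has x3 = True.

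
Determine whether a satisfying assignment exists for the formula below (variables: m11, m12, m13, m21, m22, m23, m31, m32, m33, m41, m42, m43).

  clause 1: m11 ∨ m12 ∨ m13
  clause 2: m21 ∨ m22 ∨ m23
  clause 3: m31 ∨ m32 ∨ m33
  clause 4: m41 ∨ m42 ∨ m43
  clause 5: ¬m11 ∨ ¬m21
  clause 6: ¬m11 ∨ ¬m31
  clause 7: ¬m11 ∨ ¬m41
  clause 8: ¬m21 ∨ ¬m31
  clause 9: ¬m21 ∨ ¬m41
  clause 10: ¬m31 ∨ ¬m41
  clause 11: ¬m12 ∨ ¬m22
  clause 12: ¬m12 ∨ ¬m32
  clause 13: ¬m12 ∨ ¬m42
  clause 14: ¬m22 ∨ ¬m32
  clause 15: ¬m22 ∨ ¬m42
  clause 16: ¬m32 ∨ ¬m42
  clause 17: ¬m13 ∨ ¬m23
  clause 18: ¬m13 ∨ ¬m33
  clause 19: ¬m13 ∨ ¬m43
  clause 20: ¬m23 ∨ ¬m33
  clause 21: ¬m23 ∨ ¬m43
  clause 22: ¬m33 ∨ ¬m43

Suppose m11 = False.
Suppose m12 = True.
The clause (¬m22) is unit, so m22 = False.
The clause (¬m32) is unit, so m32 = False.
The clause (¬m42) is unit, so m42 = False.
Suppose m21 = True.
The clause (¬m31) is unit, so m31 = False.
The clause (m33) is unit, so m33 = True.
The clause (¬m41) is unit, so m41 = False.
The clause (m43) is unit, so m43 = True.
But (¬m43) is also a unit clause — contradiction.
That branch fails; take m21 = False instead.
The clause (m23) is unit, so m23 = True.
The clause (¬m13) is unit, so m13 = False.
The clause (¬m33) is unit, so m33 = False.
The clause (m31) is unit, so m31 = True.
The clause (¬m41) is unit, so m41 = False.
The clause (m43) is unit, so m43 = True.
But (¬m43) is also a unit clause — contradiction.
Neither m21 = True nor m21 = False works.
That branch fails; take m12 = False instead.
The clause (m13) is unit, so m13 = True.
The clause (¬m23) is unit, so m23 = False.
The clause (¬m33) is unit, so m33 = False.
The clause (¬m43) is unit, so m43 = False.
Suppose m21 = True.
The clause (¬m31) is unit, so m31 = False.
The clause (m32) is unit, so m32 = True.
The clause (¬m41) is unit, so m41 = False.
The clause (m42) is unit, so m42 = True.
But (¬m42) is also a unit clause — contradiction.
That branch fails; take m21 = False instead.
The clause (m22) is unit, so m22 = True.
The clause (¬m32) is unit, so m32 = False.
The clause (m31) is unit, so m31 = True.
The clause (¬m41) is unit, so m41 = False.
The clause (m42) is unit, so m42 = True.
But (¬m42) is also a unit clause — contradiction.
Neither m21 = True nor m21 = False works.
Neither m12 = True nor m12 = False works.
That branch fails; take m11 = True instead.
The clause (¬m21) is unit, so m21 = False.
The clause (¬m31) is unit, so m31 = False.
The clause (¬m41) is unit, so m41 = False.
Suppose m22 = True.
The clause (¬m12) is unit, so m12 = False.
The clause (¬m32) is unit, so m32 = False.
The clause (m33) is unit, so m33 = True.
The clause (¬m42) is unit, so m42 = False.
The clause (m43) is unit, so m43 = True.
But (¬m43) is also a unit clause — contradiction.
That branch fails; take m22 = False instead.
The clause (m23) is unit, so m23 = True.
The clause (¬m13) is unit, so m13 = False.
The clause (¬m33) is unit, so m33 = False.
The clause (m32) is unit, so m32 = True.
The clause (¬m12) is unit, so m12 = False.
The clause (¬m42) is unit, so m42 = False.
The clause (m43) is unit, so m43 = True.
But (¬m43) is also a unit clause — contradiction.
Neither m22 = True nor m22 = False works.
Neither m11 = True nor m11 = False works.
No assignment satisfies every clause.

No, unsatisfiable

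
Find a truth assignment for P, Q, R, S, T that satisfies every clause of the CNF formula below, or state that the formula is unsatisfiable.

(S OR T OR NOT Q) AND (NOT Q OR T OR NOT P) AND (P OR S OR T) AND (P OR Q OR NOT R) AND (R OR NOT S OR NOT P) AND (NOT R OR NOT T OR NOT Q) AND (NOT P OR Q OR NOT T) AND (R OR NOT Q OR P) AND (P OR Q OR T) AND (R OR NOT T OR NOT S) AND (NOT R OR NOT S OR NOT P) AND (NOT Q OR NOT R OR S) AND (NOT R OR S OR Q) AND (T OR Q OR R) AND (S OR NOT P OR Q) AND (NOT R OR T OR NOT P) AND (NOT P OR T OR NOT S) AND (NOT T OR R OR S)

P=false,  Q=true,  R=true,  S=true,  T=false

Case S = true:
Case R = true:
Unit clause (NOT P) forces P = false.
Unit clause (Q) forces Q = true.
Unit clause (NOT T) forces T = false.
All clauses are satisfied.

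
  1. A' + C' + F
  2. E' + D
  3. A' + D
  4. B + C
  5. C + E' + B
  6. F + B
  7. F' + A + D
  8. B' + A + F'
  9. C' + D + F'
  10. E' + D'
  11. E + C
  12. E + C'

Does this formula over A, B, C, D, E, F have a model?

No

Branch on E: set E = 0.
From the singleton clause (C), C = 1.
Now (C') is unsatisfied and unit — conflict.
So E must be the other value — set E = 1.
From the singleton clause (D), D = 1.
Now (D') is unsatisfied and unit — conflict.
Either choice for E ends in contradiction.
No assignment satisfies every clause.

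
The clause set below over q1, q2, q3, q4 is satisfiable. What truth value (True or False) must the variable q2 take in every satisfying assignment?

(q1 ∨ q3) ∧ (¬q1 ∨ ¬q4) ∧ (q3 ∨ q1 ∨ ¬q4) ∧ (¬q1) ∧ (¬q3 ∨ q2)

True

Suppose q2 = False.
From the singleton clause (¬q1), q1 = False.
From the singleton clause (q3), q3 = True.
But (¬q3) is also a unit clause — contradiction.
So every satisfying assignment has q2 = True.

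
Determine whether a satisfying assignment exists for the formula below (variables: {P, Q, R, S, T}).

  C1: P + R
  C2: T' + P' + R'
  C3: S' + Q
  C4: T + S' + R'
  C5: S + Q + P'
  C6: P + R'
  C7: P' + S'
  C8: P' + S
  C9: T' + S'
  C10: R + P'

Suppose P = 1.
(S') alone gives S = 0.
Now (S) is unsatisfied and unit — conflict.
Undo P and try P = 0.
(R) alone gives R = 1.
Now (R') is unsatisfied and unit — conflict.
Either choice for P ends in contradiction.
No assignment satisfies every clause.

No, unsatisfiable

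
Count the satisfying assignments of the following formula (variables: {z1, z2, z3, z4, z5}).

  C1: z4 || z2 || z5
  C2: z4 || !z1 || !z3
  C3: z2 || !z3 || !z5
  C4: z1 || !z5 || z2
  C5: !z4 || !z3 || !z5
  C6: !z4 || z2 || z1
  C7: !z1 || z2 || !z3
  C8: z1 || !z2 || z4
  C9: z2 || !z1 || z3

8

There are 2^5 = 32 truth assignments over (z1, z2, z3, z4, z5).
Split on z5. With z5 = true, the clauses containing z5 are satisfied and !z5 drops from the rest; 3 of the 2^4 = 16 assignments to the other variables satisfy what remains.
With z5 = false, by the same count on the reduced clause set, 5 assignments work.
(One model: z1=F, z2=T, z3=F, z4=T, z5=F.)
Total: 3 + 5 = 8.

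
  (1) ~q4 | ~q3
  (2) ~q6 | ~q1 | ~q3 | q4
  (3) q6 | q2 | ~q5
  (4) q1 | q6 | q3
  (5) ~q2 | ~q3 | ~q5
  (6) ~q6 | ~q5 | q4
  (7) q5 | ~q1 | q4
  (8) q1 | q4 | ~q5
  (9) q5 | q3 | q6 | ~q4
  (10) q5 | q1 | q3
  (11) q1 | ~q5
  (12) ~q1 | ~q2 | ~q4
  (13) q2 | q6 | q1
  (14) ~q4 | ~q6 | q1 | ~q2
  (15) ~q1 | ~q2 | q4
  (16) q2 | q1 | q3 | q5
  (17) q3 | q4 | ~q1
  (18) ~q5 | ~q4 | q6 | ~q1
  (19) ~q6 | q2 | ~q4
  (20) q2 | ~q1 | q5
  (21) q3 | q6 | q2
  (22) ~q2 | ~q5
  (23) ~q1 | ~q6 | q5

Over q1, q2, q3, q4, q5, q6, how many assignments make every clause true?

There are 2^6 = 64 truth assignments over (q1, q2, q3, q4, q5, q6).
Split on q5. With q5 = 1, the clauses containing q5 are satisfied and ~q5 drops from the rest; 0 of the 2^5 = 32 assignments to the other variables satisfy what remains.
With q5 = 0, by the same count on the reduced clause set, 3 assignments work.
(One model: q1=F, q2=F, q3=T, q4=F, q5=F, q6=T.)
Total: 0 + 3 = 3.

3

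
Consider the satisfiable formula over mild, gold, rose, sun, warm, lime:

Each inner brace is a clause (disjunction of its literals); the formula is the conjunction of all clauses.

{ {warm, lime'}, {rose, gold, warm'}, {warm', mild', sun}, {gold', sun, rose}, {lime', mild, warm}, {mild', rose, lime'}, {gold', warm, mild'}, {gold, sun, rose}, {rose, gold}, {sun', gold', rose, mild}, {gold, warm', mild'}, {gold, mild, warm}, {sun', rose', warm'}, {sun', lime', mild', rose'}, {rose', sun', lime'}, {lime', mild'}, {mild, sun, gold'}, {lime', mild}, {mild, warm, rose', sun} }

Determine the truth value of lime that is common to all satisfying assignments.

Suppose lime = 1.
(warm) alone gives warm = 1.
(mild') alone gives mild = 0.
That conflicts with the unit clause (mild).
So every satisfying assignment has lime = False.

False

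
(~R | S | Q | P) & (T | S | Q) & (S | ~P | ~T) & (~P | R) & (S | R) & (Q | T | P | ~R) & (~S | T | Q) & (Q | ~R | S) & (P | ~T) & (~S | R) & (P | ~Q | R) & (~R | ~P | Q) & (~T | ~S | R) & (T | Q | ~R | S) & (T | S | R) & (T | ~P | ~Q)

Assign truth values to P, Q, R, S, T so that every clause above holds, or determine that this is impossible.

P=1, Q=1, R=1, S=1, T=1

Branch on P: set P = 1.
Unit clause (R) forces R = 1.
Unit clause (Q) forces Q = 1.
Unit clause (T) forces T = 1.
Unit clause (S) forces S = 1.
This assignment satisfies each clause.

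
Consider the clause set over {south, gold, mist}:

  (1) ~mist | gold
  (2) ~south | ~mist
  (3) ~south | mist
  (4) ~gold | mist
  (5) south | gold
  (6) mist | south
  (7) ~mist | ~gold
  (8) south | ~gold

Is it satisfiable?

Suppose mist = 0.
(~south) alone gives south = 0.
But (south) is also a unit clause — contradiction.
So mist must be the other value — set mist = 1.
(gold) alone gives gold = 1.
But (~gold) is also a unit clause — contradiction.
Neither mist = 1 nor mist = 0 works.
No assignment satisfies every clause.

Unsatisfiable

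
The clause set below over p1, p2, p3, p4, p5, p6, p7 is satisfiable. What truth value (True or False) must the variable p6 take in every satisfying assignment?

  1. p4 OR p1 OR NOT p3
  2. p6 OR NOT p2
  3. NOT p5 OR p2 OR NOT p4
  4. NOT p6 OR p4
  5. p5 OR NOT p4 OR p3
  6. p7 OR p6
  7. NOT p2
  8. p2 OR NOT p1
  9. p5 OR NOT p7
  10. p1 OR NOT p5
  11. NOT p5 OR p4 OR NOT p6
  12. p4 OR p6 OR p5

Suppose p6 = false.
(NOT p2) alone gives p2 = false.
(p7) alone gives p7 = true.
(NOT p1) alone gives p1 = false.
(p5) alone gives p5 = true.
Now (NOT p5) is unsatisfied and unit — conflict.
So every satisfying assignment has p6 = True.

True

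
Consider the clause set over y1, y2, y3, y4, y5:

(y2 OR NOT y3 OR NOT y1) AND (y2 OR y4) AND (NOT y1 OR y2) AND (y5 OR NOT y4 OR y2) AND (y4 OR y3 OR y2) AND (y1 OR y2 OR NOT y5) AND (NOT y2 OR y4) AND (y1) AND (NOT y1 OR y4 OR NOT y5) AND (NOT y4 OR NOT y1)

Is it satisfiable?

No, unsatisfiable

(y1) alone gives y1 = true.
(y2) alone gives y2 = true.
(y4) alone gives y4 = true.
That conflicts with the unit clause (NOT y4).
No assignment satisfies every clause.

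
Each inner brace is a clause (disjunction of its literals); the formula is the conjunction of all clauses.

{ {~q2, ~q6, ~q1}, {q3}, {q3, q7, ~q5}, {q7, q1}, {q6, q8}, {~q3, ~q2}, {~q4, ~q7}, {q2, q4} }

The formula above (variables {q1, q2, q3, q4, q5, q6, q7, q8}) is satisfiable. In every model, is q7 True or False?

Suppose q7 = 1.
(q3) alone gives q3 = 1.
(~q2) alone gives q2 = 0.
(~q4) alone gives q4 = 0.
That conflicts with the unit clause (q4).
So every satisfying assignment has q7 = False.

False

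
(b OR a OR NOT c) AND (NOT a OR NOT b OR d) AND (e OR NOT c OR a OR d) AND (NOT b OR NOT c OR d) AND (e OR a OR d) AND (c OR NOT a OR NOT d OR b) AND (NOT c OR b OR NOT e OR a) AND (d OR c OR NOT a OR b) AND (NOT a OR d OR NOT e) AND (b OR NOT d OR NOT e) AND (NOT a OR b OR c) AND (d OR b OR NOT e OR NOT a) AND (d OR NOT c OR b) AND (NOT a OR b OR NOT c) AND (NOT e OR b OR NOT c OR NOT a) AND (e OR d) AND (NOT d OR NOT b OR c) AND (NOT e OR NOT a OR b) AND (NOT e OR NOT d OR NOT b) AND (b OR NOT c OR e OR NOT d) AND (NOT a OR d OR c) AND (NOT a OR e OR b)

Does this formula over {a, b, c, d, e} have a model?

Satisfiable

Suppose e = false.
Unit clause (d) forces d = true.
Suppose b = false.
Unit clause (NOT c) forces c = false.
Unit clause (NOT a) forces a = false.
This assignment satisfies each clause.
A satisfying assignment: a=false,  b=false,  c=false,  d=true,  e=false.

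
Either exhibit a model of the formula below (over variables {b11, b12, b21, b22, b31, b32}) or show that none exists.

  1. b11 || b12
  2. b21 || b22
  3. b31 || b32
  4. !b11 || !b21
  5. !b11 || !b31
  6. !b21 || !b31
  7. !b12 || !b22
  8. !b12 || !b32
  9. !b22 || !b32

UNSATISFIABLE

Try b11 = true.
The clause (!b21) is unit, so b21 = false.
The clause (b22) is unit, so b22 = true.
The clause (!b31) is unit, so b31 = false.
The clause (b32) is unit, so b32 = true.
But (!b32) is also a unit clause — contradiction.
Backtrack on b11: now try b11 = false.
The clause (b12) is unit, so b12 = true.
The clause (!b22) is unit, so b22 = false.
The clause (b21) is unit, so b21 = true.
The clause (!b31) is unit, so b31 = false.
The clause (b32) is unit, so b32 = true.
But (!b32) is also a unit clause — contradiction.
Both values of b11 lead to a conflict.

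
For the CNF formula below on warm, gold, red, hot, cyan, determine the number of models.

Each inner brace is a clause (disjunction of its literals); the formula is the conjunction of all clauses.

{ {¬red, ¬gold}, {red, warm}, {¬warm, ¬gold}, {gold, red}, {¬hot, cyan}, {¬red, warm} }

There are 2^5 = 32 truth assignments over (warm, gold, red, hot, cyan).
Split on red. With red = True, the clauses containing red are satisfied and ¬red drops from the rest; 3 of the 2^4 = 16 assignments to the other variables satisfy what remains.
With red = False, by the same count on the reduced clause set, 0 assignments work.
(One model: warm=T, gold=F, red=T, hot=F, cyan=F.)
Total: 3 + 0 = 3.

3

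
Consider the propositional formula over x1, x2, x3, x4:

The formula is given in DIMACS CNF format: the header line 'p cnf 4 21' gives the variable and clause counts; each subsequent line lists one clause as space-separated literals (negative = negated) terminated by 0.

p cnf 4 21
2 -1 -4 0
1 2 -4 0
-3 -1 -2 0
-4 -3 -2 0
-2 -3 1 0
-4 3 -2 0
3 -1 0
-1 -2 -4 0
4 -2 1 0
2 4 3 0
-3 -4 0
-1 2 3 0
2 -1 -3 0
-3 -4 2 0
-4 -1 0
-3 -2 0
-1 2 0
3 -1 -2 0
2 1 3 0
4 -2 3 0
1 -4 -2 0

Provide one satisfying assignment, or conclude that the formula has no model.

x1 ↦ False, x2 ↦ False, x3 ↦ True, x4 ↦ False

Suppose x3 = True.
From the singleton clause (¬x4), x4 = False.
From the singleton clause (¬x2), x2 = False.
From the singleton clause (¬x1), x1 = False.
This assignment satisfies each clause.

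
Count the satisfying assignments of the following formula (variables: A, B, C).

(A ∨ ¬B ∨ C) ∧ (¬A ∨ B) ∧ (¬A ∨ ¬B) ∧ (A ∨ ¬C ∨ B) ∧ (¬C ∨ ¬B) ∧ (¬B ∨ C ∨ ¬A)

1

There are 2^3 = 8 truth assignments over (A, B, C).
Check each against the 6 clauses (columns in the order A, B, C):
  F F F  ✓ satisfies all
  F F T  ✗ fails (A ∨ ¬C ∨ B)
  F T F  ✗ fails (A ∨ ¬B ∨ C)
  F T T  ✗ fails (¬C ∨ ¬B)
  T F F  ✗ fails (¬A ∨ B)
  T F T  ✗ fails (¬A ∨ B)
  T T F  ✗ fails (¬A ∨ ¬B)
  T T T  ✗ fails (¬A ∨ ¬B)
1 of the 8 rows is a model.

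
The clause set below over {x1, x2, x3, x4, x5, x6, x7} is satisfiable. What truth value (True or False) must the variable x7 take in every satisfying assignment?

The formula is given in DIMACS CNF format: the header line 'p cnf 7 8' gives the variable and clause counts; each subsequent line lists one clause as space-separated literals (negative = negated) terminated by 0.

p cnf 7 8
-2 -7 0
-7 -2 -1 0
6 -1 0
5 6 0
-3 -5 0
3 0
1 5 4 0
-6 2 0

False

Suppose x7 = True.
From the singleton clause (¬x2), x2 = False.
From the singleton clause (x3), x3 = True.
From the singleton clause (¬x5), x5 = False.
From the singleton clause (x6), x6 = True.
That conflicts with the unit clause (¬x6).
So every satisfying assignment has x7 = False.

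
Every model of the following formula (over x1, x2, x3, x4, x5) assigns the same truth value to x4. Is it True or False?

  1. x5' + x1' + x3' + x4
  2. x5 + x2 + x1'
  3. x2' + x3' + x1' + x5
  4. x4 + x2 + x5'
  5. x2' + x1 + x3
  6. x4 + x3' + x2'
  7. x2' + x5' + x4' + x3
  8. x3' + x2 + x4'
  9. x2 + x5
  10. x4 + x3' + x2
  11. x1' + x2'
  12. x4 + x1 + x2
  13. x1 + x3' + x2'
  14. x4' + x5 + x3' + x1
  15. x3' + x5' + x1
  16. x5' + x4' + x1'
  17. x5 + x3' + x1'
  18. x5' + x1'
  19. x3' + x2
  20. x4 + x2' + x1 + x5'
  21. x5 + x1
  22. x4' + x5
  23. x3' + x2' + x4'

True

Suppose x4 = 0.
Branch on x2: set x2 = 1.
From the singleton clause (x3'), x3 = 0.
From the singleton clause (x1), x1 = 1.
But (x1') is also a unit clause — contradiction.
So x2 must be the other value — set x2 = 0.
From the singleton clause (x5'), x5 = 0.
But (x5) is also a unit clause — contradiction.
Either choice for x2 ends in contradiction.
So every satisfying assignment has x4 = True.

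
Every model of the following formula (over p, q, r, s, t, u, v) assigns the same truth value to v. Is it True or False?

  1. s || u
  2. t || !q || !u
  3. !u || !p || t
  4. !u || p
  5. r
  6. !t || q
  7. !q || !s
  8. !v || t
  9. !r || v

True

Suppose v = false.
Unit clause (r) forces r = true.
That conflicts with the unit clause (!r).
So every satisfying assignment has v = True.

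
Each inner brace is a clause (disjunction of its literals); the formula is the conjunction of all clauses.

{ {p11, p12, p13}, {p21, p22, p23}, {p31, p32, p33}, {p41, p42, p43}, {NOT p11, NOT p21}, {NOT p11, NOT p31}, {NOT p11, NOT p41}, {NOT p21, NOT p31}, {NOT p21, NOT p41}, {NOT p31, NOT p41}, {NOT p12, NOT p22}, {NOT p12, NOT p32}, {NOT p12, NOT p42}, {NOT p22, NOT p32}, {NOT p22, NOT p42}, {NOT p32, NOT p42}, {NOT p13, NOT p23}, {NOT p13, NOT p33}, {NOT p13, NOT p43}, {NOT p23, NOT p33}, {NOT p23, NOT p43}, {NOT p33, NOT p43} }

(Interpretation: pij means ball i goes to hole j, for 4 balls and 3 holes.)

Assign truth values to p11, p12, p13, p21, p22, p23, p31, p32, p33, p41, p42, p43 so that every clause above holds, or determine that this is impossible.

UNSATISFIABLE

Case p11 = false:
Case p12 = true:
(NOT p22) alone gives p22 = false.
(NOT p32) alone gives p32 = false.
(NOT p42) alone gives p42 = false.
Case p21 = true:
(NOT p31) alone gives p31 = false.
(p33) alone gives p33 = true.
(NOT p41) alone gives p41 = false.
(p43) alone gives p43 = true.
But (NOT p43) is also a unit clause — contradiction.
Backtrack on p21: now try p21 = false.
(p23) alone gives p23 = true.
(NOT p13) alone gives p13 = false.
(NOT p33) alone gives p33 = false.
(p31) alone gives p31 = true.
(NOT p41) alone gives p41 = false.
(p43) alone gives p43 = true.
But (NOT p43) is also a unit clause — contradiction.
Neither p21 = true nor p21 = false works.
Backtrack on p12: now try p12 = false.
(p13) alone gives p13 = true.
(NOT p23) alone gives p23 = false.
(NOT p33) alone gives p33 = false.
(NOT p43) alone gives p43 = false.
Case p21 = true:
(NOT p31) alone gives p31 = false.
(p32) alone gives p32 = true.
(NOT p41) alone gives p41 = false.
(p42) alone gives p42 = true.
But (NOT p42) is also a unit clause — contradiction.
Backtrack on p21: now try p21 = false.
(p22) alone gives p22 = true.
(NOT p32) alone gives p32 = false.
(p31) alone gives p31 = true.
(NOT p41) alone gives p41 = false.
(p42) alone gives p42 = true.
But (NOT p42) is also a unit clause — contradiction.
Neither p21 = true nor p21 = false works.
Neither p12 = true nor p12 = false works.
Backtrack on p11: now try p11 = true.
(NOT p21) alone gives p21 = false.
(NOT p31) alone gives p31 = false.
(NOT p41) alone gives p41 = false.
Case p22 = true:
(NOT p12) alone gives p12 = false.
(NOT p32) alone gives p32 = false.
(p33) alone gives p33 = true.
(NOT p42) alone gives p42 = false.
(p43) alone gives p43 = true.
But (NOT p43) is also a unit clause — contradiction.
Backtrack on p22: now try p22 = false.
(p23) alone gives p23 = true.
(NOT p13) alone gives p13 = false.
(NOT p33) alone gives p33 = false.
(p32) alone gives p32 = true.
(NOT p12) alone gives p12 = false.
(NOT p42) alone gives p42 = false.
(p43) alone gives p43 = true.
But (NOT p43) is also a unit clause — contradiction.
Neither p22 = true nor p22 = false works.
Neither p11 = true nor p11 = false works.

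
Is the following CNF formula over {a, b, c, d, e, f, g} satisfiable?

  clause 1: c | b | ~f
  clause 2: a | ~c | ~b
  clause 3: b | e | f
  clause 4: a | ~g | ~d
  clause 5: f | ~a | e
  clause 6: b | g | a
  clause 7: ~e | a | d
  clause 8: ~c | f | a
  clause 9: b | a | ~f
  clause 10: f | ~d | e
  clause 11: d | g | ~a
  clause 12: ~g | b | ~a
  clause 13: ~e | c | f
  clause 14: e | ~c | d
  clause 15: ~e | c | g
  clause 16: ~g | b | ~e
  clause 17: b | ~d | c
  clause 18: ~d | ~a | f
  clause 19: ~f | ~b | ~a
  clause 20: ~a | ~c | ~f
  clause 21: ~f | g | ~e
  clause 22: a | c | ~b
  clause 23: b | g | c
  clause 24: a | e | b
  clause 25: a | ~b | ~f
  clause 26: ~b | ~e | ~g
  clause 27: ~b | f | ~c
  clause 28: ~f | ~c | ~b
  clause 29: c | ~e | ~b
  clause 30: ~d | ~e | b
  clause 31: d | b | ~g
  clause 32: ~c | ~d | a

Suppose c = 1.
Suppose a = 1.
Unit clause (~f) forces f = 0.
Unit clause (e) forces e = 1.
Unit clause (~d) forces d = 0.
Unit clause (g) forces g = 1.
Unit clause (b) forces b = 1.
But (~b) is also a unit clause — contradiction.
That branch fails; take a = 0 instead.
Unit clause (~b) forces b = 0.
Unit clause (g) forces g = 1.
Unit clause (~d) forces d = 0.
But (d) is also a unit clause — contradiction.
Neither a = 1 nor a = 0 works.
That branch fails; take c = 0 instead.
Suppose b = 1.
Unit clause (a) forces a = 1.
Unit clause (~f) forces f = 0.
Unit clause (e) forces e = 1.
But (~e) is also a unit clause — contradiction.
That branch fails; take b = 0 instead.
Unit clause (~f) forces f = 0.
Unit clause (e) forces e = 1.
But (~e) is also a unit clause — contradiction.
Neither b = 1 nor b = 0 works.
Neither c = 1 nor c = 0 works.
No assignment satisfies every clause.

No, unsatisfiable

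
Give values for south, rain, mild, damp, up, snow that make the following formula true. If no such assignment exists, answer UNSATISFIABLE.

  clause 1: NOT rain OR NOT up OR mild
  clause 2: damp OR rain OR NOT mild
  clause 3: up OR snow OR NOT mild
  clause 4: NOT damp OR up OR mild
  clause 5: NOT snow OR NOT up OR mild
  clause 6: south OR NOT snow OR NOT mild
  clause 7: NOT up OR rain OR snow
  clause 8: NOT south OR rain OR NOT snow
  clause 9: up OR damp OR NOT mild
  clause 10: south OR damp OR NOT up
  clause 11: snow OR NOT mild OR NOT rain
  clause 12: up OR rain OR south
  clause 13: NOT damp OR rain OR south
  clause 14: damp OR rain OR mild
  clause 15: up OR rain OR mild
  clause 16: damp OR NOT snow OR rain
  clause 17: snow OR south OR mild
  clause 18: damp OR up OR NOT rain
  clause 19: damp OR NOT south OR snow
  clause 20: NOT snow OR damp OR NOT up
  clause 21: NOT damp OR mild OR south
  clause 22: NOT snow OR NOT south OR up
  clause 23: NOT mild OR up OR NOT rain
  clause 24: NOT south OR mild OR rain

south ↦ true,  rain ↦ true,  mild ↦ true,  damp ↦ true,  up ↦ true,  snow ↦ true

Case rain = true:
Case up = true:
Unit clause (mild) forces mild = true.
Unit clause (snow) forces snow = true.
Unit clause (south) forces south = true.
Unit clause (damp) forces damp = true.
All clauses are satisfied.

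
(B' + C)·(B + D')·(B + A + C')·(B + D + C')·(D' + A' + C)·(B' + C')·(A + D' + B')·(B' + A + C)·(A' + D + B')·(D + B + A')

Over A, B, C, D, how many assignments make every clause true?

1

There are 2^4 = 16 truth assignments over (A, B, C, D).
Check each against the 10 clauses (columns in the order A, B, C, D):
  F F F F  ✓ satisfies all
  F F F T  ✗ fails (B + D')
  F F T F  ✗ fails (B + A + C')
  F F T T  ✗ fails (B + D')
  F T F F  ✗ fails (B' + C)
  F T F T  ✗ fails (B' + C)
  F T T F  ✗ fails (B' + C')
  F T T T  ✗ fails (B' + C')
  T F F F  ✗ fails (D + B + A')
  T F F T  ✗ fails (B + D')
  T F T F  ✗ fails (B + D + C')
  T F T T  ✗ fails (B + D')
  T T F F  ✗ fails (B' + C)
  T T F T  ✗ fails (B' + C)
  T T T F  ✗ fails (B' + C')
  T T T T  ✗ fails (B' + C')
1 of the 16 rows is a model.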